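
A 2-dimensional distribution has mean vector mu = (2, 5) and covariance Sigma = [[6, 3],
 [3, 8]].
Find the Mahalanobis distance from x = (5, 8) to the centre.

Step 1 — centre the observation: (x - mu) = (3, 3).

Step 2 — invert Sigma. det(Sigma) = 6·8 - (3)² = 39.
  Sigma^{-1} = (1/det) · [[d, -b], [-b, a]] = [[0.2051, -0.0769],
 [-0.0769, 0.1538]].

Step 3 — form the quadratic (x - mu)^T · Sigma^{-1} · (x - mu):
  Sigma^{-1} · (x - mu) = (0.3846, 0.2308).
  (x - mu)^T · [Sigma^{-1} · (x - mu)] = (3)·(0.3846) + (3)·(0.2308) = 1.8462.

Step 4 — take square root: d = √(1.8462) ≈ 1.3587.

d(x, mu) = √(1.8462) ≈ 1.3587


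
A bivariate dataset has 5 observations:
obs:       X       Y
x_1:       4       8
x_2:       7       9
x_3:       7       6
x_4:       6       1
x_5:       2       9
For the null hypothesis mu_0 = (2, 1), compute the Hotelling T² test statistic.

Step 1 — sample mean vector:
  mean(X) = (4 + 7 + 7 + 6 + 2) / 5 = 26/5 = 5.2
  mean(Y) = (8 + 9 + 6 + 1 + 9) / 5 = 33/5 = 6.6
  x̄ = (5.2, 6.6),  deviation x̄ - mu_0 = (5.2, 6.6) - (2, 1) = (3.2, 5.6).

Step 2 — sample covariance matrix, S[i,j] = (1/(n-1)) · Σ_k (x_{k,i} - mean_i) · (x_{k,j} - mean_j), divisor n-1 = 4:
  S[X,X] = ((-1.2)·(-1.2) + (1.8)·(1.8) + (1.8)·(1.8) + (0.8)·(0.8) + (-3.2)·(-3.2)) / 4 = 18.8/4 = 4.7
  S[X,Y] = ((-1.2)·(1.4) + (1.8)·(2.4) + (1.8)·(-0.6) + (0.8)·(-5.6) + (-3.2)·(2.4)) / 4 = -10.6/4 = -2.65
  S[Y,Y] = ((1.4)·(1.4) + (2.4)·(2.4) + (-0.6)·(-0.6) + (-5.6)·(-5.6) + (2.4)·(2.4)) / 4 = 45.2/4 = 11.3
  S = [[4.7, -2.65],
 [-2.65, 11.3]].

Step 3 — invert S. det(S) = 4.7·11.3 - (-2.65)² = 46.0875.
  S^{-1} = (1/det) · [[d, -b], [-b, a]] = [[0.2452, 0.0575],
 [0.0575, 0.102]].

Step 4 — quadratic form (x̄ - mu_0)^T · S^{-1} · (x̄ - mu_0):
  S^{-1} · (x̄ - mu_0) = (1.1066, 0.7551),
  (x̄ - mu_0)^T · [...] = (3.2)·(1.1066) + (5.6)·(0.7551) = 7.7696.

Step 5 — scale by n: T² = 5 · 7.7696 = 38.8478.

T² ≈ 38.8478


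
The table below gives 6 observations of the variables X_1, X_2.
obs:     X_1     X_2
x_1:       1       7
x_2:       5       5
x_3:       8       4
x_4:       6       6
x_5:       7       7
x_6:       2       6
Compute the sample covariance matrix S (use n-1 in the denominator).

Step 1 — column means:
  mean(X_1) = (1 + 5 + 8 + 6 + 7 + 2) / 6 = 29/6 = 4.8333
  mean(X_2) = (7 + 5 + 4 + 6 + 7 + 6) / 6 = 35/6 = 5.8333

Step 2 — sample covariance S[i,j] = (1/(n-1)) · Σ_k (x_{k,i} - mean_i) · (x_{k,j} - mean_j), with n-1 = 5.
  S[X_1,X_1] = ((-3.8333)·(-3.8333) + (0.1667)·(0.1667) + (3.1667)·(3.1667) + (1.1667)·(1.1667) + (2.1667)·(2.1667) + (-2.8333)·(-2.8333)) / 5 = 38.8333/5 = 7.7667
  S[X_1,X_2] = ((-3.8333)·(1.1667) + (0.1667)·(-0.8333) + (3.1667)·(-1.8333) + (1.1667)·(0.1667) + (2.1667)·(1.1667) + (-2.8333)·(0.1667)) / 5 = -8.1667/5 = -1.6333
  S[X_2,X_2] = ((1.1667)·(1.1667) + (-0.8333)·(-0.8333) + (-1.8333)·(-1.8333) + (0.1667)·(0.1667) + (1.1667)·(1.1667) + (0.1667)·(0.1667)) / 5 = 6.8333/5 = 1.3667

S is symmetric (S[j,i] = S[i,j]). Assembling:

S = [[7.7667, -1.6333],
 [-1.6333, 1.3667]]


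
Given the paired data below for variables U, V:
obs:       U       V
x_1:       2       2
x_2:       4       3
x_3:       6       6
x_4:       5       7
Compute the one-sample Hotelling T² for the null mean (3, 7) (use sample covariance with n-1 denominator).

Step 1 — sample mean vector:
  mean(U) = (2 + 4 + 6 + 5) / 4 = 17/4 = 4.25
  mean(V) = (2 + 3 + 6 + 7) / 4 = 18/4 = 4.5
  x̄ = (4.25, 4.5),  deviation x̄ - mu_0 = (4.25, 4.5) - (3, 7) = (1.25, -2.5).

Step 2 — sample covariance matrix, S[i,j] = (1/(n-1)) · Σ_k (x_{k,i} - mean_i) · (x_{k,j} - mean_j), divisor n-1 = 3:
  S[U,U] = ((-2.25)·(-2.25) + (-0.25)·(-0.25) + (1.75)·(1.75) + (0.75)·(0.75)) / 3 = 8.75/3 = 2.9167
  S[U,V] = ((-2.25)·(-2.5) + (-0.25)·(-1.5) + (1.75)·(1.5) + (0.75)·(2.5)) / 3 = 10.5/3 = 3.5
  S[V,V] = ((-2.5)·(-2.5) + (-1.5)·(-1.5) + (1.5)·(1.5) + (2.5)·(2.5)) / 3 = 17/3 = 5.6667
  S = [[2.9167, 3.5],
 [3.5, 5.6667]].

Step 3 — invert S. det(S) = 2.9167·5.6667 - (3.5)² = 4.2778.
  S^{-1} = (1/det) · [[d, -b], [-b, a]] = [[1.3247, -0.8182],
 [-0.8182, 0.6818]].

Step 4 — quadratic form (x̄ - mu_0)^T · S^{-1} · (x̄ - mu_0):
  S^{-1} · (x̄ - mu_0) = (3.7013, -2.7273),
  (x̄ - mu_0)^T · [...] = (1.25)·(3.7013) + (-2.5)·(-2.7273) = 11.4448.

Step 5 — scale by n: T² = 4 · 11.4448 = 45.7792.

T² ≈ 45.7792


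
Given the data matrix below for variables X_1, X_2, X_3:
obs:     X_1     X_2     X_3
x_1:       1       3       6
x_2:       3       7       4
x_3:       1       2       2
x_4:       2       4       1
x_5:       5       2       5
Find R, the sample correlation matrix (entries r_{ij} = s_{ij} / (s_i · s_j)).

Step 1 — column means:
  mean(X_1) = (1 + 3 + 1 + 2 + 5) / 5 = 12/5 = 2.4
  mean(X_2) = (3 + 7 + 2 + 4 + 2) / 5 = 18/5 = 3.6
  mean(X_3) = (6 + 4 + 2 + 1 + 5) / 5 = 18/5 = 3.6

Step 2 — sample variances and covariances s[i,j] = (1/(n-1)) · Σ_k (x_{k,i} - mean_i) · (x_{k,j} - mean_j), with n-1 = 4:
  s[X_1,X_1] = ((-1.4)·(-1.4) + (0.6)·(0.6) + (-1.4)·(-1.4) + (-0.4)·(-0.4) + (2.6)·(2.6)) / 4 = 11.2/4 = 2.8
  s[X_1,X_2] = ((-1.4)·(-0.6) + (0.6)·(3.4) + (-1.4)·(-1.6) + (-0.4)·(0.4) + (2.6)·(-1.6)) / 4 = 0.8/4 = 0.2
  s[X_1,X_3] = ((-1.4)·(2.4) + (0.6)·(0.4) + (-1.4)·(-1.6) + (-0.4)·(-2.6) + (2.6)·(1.4)) / 4 = 3.8/4 = 0.95
  s[X_2,X_2] = ((-0.6)·(-0.6) + (3.4)·(3.4) + (-1.6)·(-1.6) + (0.4)·(0.4) + (-1.6)·(-1.6)) / 4 = 17.2/4 = 4.3
  s[X_2,X_3] = ((-0.6)·(2.4) + (3.4)·(0.4) + (-1.6)·(-1.6) + (0.4)·(-2.6) + (-1.6)·(1.4)) / 4 = -0.8/4 = -0.2
  s[X_3,X_3] = ((2.4)·(2.4) + (0.4)·(0.4) + (-1.6)·(-1.6) + (-2.6)·(-2.6) + (1.4)·(1.4)) / 4 = 17.2/4 = 4.3
  Sample standard deviations s_i = √(s[i,i]):
  s(X_1) = √(2.8) = 1.6733
  s(X_2) = √(4.3) = 2.0736
  s(X_3) = √(4.3) = 2.0736

Step 3 — r_{ij} = s_{ij} / (s_i · s_j):
  r[X_1,X_1] = 1 (diagonal).
  r[X_1,X_2] = 0.2 / (1.6733 · 2.0736) = 0.2 / 3.4699 = 0.0576
  r[X_1,X_3] = 0.95 / (1.6733 · 2.0736) = 0.95 / 3.4699 = 0.2738
  r[X_2,X_2] = 1 (diagonal).
  r[X_2,X_3] = -0.2 / (2.0736 · 2.0736) = -0.2 / 4.3 = -0.0465
  r[X_3,X_3] = 1 (diagonal).

R is symmetric with unit diagonal. Assembling:

R = [[1, 0.0576, 0.2738],
 [0.0576, 1, -0.0465],
 [0.2738, -0.0465, 1]]


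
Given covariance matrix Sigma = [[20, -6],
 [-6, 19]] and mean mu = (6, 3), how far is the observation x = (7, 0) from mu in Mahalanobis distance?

Step 1 — centre the observation: (x - mu) = (1, -3).

Step 2 — invert Sigma. det(Sigma) = 20·19 - (-6)² = 344.
  Sigma^{-1} = (1/det) · [[d, -b], [-b, a]] = [[0.0552, 0.0174],
 [0.0174, 0.0581]].

Step 3 — form the quadratic (x - mu)^T · Sigma^{-1} · (x - mu):
  Sigma^{-1} · (x - mu) = (0.0029, -0.157).
  (x - mu)^T · [Sigma^{-1} · (x - mu)] = (1)·(0.0029) + (-3)·(-0.157) = 0.4738.

Step 4 — take square root: d = √(0.4738) ≈ 0.6884.

d(x, mu) = √(0.4738) ≈ 0.6884


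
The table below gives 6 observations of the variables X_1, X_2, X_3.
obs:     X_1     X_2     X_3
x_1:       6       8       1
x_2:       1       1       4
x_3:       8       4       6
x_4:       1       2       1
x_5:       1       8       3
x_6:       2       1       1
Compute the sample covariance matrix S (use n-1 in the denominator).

Step 1 — column means:
  mean(X_1) = (6 + 1 + 8 + 1 + 1 + 2) / 6 = 19/6 = 3.1667
  mean(X_2) = (8 + 1 + 4 + 2 + 8 + 1) / 6 = 24/6 = 4
  mean(X_3) = (1 + 4 + 6 + 1 + 3 + 1) / 6 = 16/6 = 2.6667

Step 2 — sample covariance S[i,j] = (1/(n-1)) · Σ_k (x_{k,i} - mean_i) · (x_{k,j} - mean_j), with n-1 = 5.
  S[X_1,X_1] = ((2.8333)·(2.8333) + (-2.1667)·(-2.1667) + (4.8333)·(4.8333) + (-2.1667)·(-2.1667) + (-2.1667)·(-2.1667) + (-1.1667)·(-1.1667)) / 5 = 46.8333/5 = 9.3667
  S[X_1,X_2] = ((2.8333)·(4) + (-2.1667)·(-3) + (4.8333)·(0) + (-2.1667)·(-2) + (-2.1667)·(4) + (-1.1667)·(-3)) / 5 = 17/5 = 3.4
  S[X_1,X_3] = ((2.8333)·(-1.6667) + (-2.1667)·(1.3333) + (4.8333)·(3.3333) + (-2.1667)·(-1.6667) + (-2.1667)·(0.3333) + (-1.1667)·(-1.6667)) / 5 = 13.3333/5 = 2.6667
  S[X_2,X_2] = ((4)·(4) + (-3)·(-3) + (0)·(0) + (-2)·(-2) + (4)·(4) + (-3)·(-3)) / 5 = 54/5 = 10.8
  S[X_2,X_3] = ((4)·(-1.6667) + (-3)·(1.3333) + (0)·(3.3333) + (-2)·(-1.6667) + (4)·(0.3333) + (-3)·(-1.6667)) / 5 = -1/5 = -0.2
  S[X_3,X_3] = ((-1.6667)·(-1.6667) + (1.3333)·(1.3333) + (3.3333)·(3.3333) + (-1.6667)·(-1.6667) + (0.3333)·(0.3333) + (-1.6667)·(-1.6667)) / 5 = 21.3333/5 = 4.2667

S is symmetric (S[j,i] = S[i,j]). Assembling:

S = [[9.3667, 3.4, 2.6667],
 [3.4, 10.8, -0.2],
 [2.6667, -0.2, 4.2667]]


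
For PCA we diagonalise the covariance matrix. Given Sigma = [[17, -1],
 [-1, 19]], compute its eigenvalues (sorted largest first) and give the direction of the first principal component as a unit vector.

Step 1 — characteristic polynomial of 2×2 Sigma:
  det(Sigma - λI) = λ² - trace · λ + det = 0.
  trace = 17 + 19 = 36, det = 17·19 - (-1)² = 322.
Step 2 — discriminant:
  Δ = trace² - 4·det = 1296 - 1288 = 8.
Step 3 — eigenvalues:
  λ = (trace ± √Δ)/2 = (36 ± 2.8284)/2,
  λ_1 = 19.4142,  λ_2 = 16.5858.

Step 4 — unit eigenvector for λ_1: solve (Sigma - λ_1 I)v = 0. First row:
  (17 - 19.4142)·v_x + (-1)·v_y = 0, i.e. (-2.4142)·v_x + (-1)·v_y = 0,
  so v ∝ (b, λ_1 - a) = (-1, 2.4142); multiply by -1 so the first entry is positive: u = (1, -2.4142).
  ||u|| = √((1)² + (-2.4142)²) = √(6.8284) ≈ 2.6131,
  v_1 = u/||u|| ≈ (0.3827, -0.9239) (||v_1|| = 1).

λ_1 = 19.4142,  λ_2 = 16.5858;  v_1 ≈ (0.3827, -0.9239)


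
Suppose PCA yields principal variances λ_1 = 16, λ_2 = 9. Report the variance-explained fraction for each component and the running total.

Step 1 — total variance = trace(Sigma) = Σ λ_i = 16 + 9 = 25.

Step 2 — fraction explained by component i = λ_i / Σ λ:
  PC1: 16/25 = 0.64
  PC2: 9/25 = 0.36

Step 3 — cumulative fraction after k components = (λ_1 + ... + λ_k) / Σ λ:
  k = 1: 16/25 = 0.64
  k = 2: (16 + 9)/25 = 25/25 = 1

Summary (fraction, with percent):

explained: PC1 0.64 (64%), PC2 0.36 (36%);  cumulative: 0.64, 1


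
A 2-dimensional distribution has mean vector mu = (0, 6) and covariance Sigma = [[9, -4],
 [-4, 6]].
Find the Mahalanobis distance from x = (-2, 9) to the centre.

Step 1 — centre the observation: (x - mu) = (-2, 3).

Step 2 — invert Sigma. det(Sigma) = 9·6 - (-4)² = 38.
  Sigma^{-1} = (1/det) · [[d, -b], [-b, a]] = [[0.1579, 0.1053],
 [0.1053, 0.2368]].

Step 3 — form the quadratic (x - mu)^T · Sigma^{-1} · (x - mu):
  Sigma^{-1} · (x - mu) = (0, 0.5).
  (x - mu)^T · [Sigma^{-1} · (x - mu)] = (-2)·(0) + (3)·(0.5) = 1.5.

Step 4 — take square root: d = √(1.5) ≈ 1.2247.

d(x, mu) = √(1.5) ≈ 1.2247


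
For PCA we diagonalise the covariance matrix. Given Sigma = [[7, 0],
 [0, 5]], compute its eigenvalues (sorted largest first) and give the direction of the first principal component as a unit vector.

Step 1 — characteristic polynomial of 2×2 Sigma:
  det(Sigma - λI) = λ² - trace · λ + det = 0.
  trace = 7 + 5 = 12, det = 7·5 - (0)² = 35.
Step 2 — discriminant:
  Δ = trace² - 4·det = 144 - 140 = 4.
Step 3 — eigenvalues:
  λ = (trace ± √Δ)/2 = (12 ± 2)/2,
  λ_1 = 7,  λ_2 = 5.

Step 4 — unit eigenvector for λ_1: Sigma is diagonal, so its eigenvectors are the coordinate axes. λ_1 = 7 is the diagonal entry on the first coordinate axis, hence
  v_1 = (1, 0) (||v_1|| = 1).

λ_1 = 7,  λ_2 = 5;  v_1 ≈ (1, 0)


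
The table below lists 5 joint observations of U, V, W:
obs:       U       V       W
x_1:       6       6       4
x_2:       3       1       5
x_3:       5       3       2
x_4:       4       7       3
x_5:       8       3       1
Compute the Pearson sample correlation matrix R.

Step 1 — column means:
  mean(U) = (6 + 3 + 5 + 4 + 8) / 5 = 26/5 = 5.2
  mean(V) = (6 + 1 + 3 + 7 + 3) / 5 = 20/5 = 4
  mean(W) = (4 + 5 + 2 + 3 + 1) / 5 = 15/5 = 3

Step 2 — sample variances and covariances s[i,j] = (1/(n-1)) · Σ_k (x_{k,i} - mean_i) · (x_{k,j} - mean_j), with n-1 = 4:
  s[U,U] = ((0.8)·(0.8) + (-2.2)·(-2.2) + (-0.2)·(-0.2) + (-1.2)·(-1.2) + (2.8)·(2.8)) / 4 = 14.8/4 = 3.7
  s[U,V] = ((0.8)·(2) + (-2.2)·(-3) + (-0.2)·(-1) + (-1.2)·(3) + (2.8)·(-1)) / 4 = 2/4 = 0.5
  s[U,W] = ((0.8)·(1) + (-2.2)·(2) + (-0.2)·(-1) + (-1.2)·(0) + (2.8)·(-2)) / 4 = -9/4 = -2.25
  s[V,V] = ((2)·(2) + (-3)·(-3) + (-1)·(-1) + (3)·(3) + (-1)·(-1)) / 4 = 24/4 = 6
  s[V,W] = ((2)·(1) + (-3)·(2) + (-1)·(-1) + (3)·(0) + (-1)·(-2)) / 4 = -1/4 = -0.25
  s[W,W] = ((1)·(1) + (2)·(2) + (-1)·(-1) + (0)·(0) + (-2)·(-2)) / 4 = 10/4 = 2.5
  Sample standard deviations s_i = √(s[i,i]):
  s(U) = √(3.7) = 1.9235
  s(V) = √(6) = 2.4495
  s(W) = √(2.5) = 1.5811

Step 3 — r_{ij} = s_{ij} / (s_i · s_j):
  r[U,U] = 1 (diagonal).
  r[U,V] = 0.5 / (1.9235 · 2.4495) = 0.5 / 4.7117 = 0.1061
  r[U,W] = -2.25 / (1.9235 · 1.5811) = -2.25 / 3.0414 = -0.7398
  r[V,V] = 1 (diagonal).
  r[V,W] = -0.25 / (2.4495 · 1.5811) = -0.25 / 3.873 = -0.0645
  r[W,W] = 1 (diagonal).

R is symmetric with unit diagonal. Assembling:

R = [[1, 0.1061, -0.7398],
 [0.1061, 1, -0.0645],
 [-0.7398, -0.0645, 1]]


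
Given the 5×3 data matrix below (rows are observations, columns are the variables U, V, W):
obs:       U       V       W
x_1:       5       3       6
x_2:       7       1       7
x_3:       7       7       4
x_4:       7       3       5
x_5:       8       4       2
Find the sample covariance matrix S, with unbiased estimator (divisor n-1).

Step 1 — column means:
  mean(U) = (5 + 7 + 7 + 7 + 8) / 5 = 34/5 = 6.8
  mean(V) = (3 + 1 + 7 + 3 + 4) / 5 = 18/5 = 3.6
  mean(W) = (6 + 7 + 4 + 5 + 2) / 5 = 24/5 = 4.8

Step 2 — sample covariance S[i,j] = (1/(n-1)) · Σ_k (x_{k,i} - mean_i) · (x_{k,j} - mean_j), with n-1 = 4.
  S[U,U] = ((-1.8)·(-1.8) + (0.2)·(0.2) + (0.2)·(0.2) + (0.2)·(0.2) + (1.2)·(1.2)) / 4 = 4.8/4 = 1.2
  S[U,V] = ((-1.8)·(-0.6) + (0.2)·(-2.6) + (0.2)·(3.4) + (0.2)·(-0.6) + (1.2)·(0.4)) / 4 = 1.6/4 = 0.4
  S[U,W] = ((-1.8)·(1.2) + (0.2)·(2.2) + (0.2)·(-0.8) + (0.2)·(0.2) + (1.2)·(-2.8)) / 4 = -5.2/4 = -1.3
  S[V,V] = ((-0.6)·(-0.6) + (-2.6)·(-2.6) + (3.4)·(3.4) + (-0.6)·(-0.6) + (0.4)·(0.4)) / 4 = 19.2/4 = 4.8
  S[V,W] = ((-0.6)·(1.2) + (-2.6)·(2.2) + (3.4)·(-0.8) + (-0.6)·(0.2) + (0.4)·(-2.8)) / 4 = -10.4/4 = -2.6
  S[W,W] = ((1.2)·(1.2) + (2.2)·(2.2) + (-0.8)·(-0.8) + (0.2)·(0.2) + (-2.8)·(-2.8)) / 4 = 14.8/4 = 3.7

S is symmetric (S[j,i] = S[i,j]). Assembling:

S = [[1.2, 0.4, -1.3],
 [0.4, 4.8, -2.6],
 [-1.3, -2.6, 3.7]]


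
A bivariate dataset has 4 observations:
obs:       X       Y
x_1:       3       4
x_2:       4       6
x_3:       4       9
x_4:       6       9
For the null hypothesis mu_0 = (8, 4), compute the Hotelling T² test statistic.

Step 1 — sample mean vector:
  mean(X) = (3 + 4 + 4 + 6) / 4 = 17/4 = 4.25
  mean(Y) = (4 + 6 + 9 + 9) / 4 = 28/4 = 7
  x̄ = (4.25, 7),  deviation x̄ - mu_0 = (4.25, 7) - (8, 4) = (-3.75, 3).

Step 2 — sample covariance matrix, S[i,j] = (1/(n-1)) · Σ_k (x_{k,i} - mean_i) · (x_{k,j} - mean_j), divisor n-1 = 3:
  S[X,X] = ((-1.25)·(-1.25) + (-0.25)·(-0.25) + (-0.25)·(-0.25) + (1.75)·(1.75)) / 3 = 4.75/3 = 1.5833
  S[X,Y] = ((-1.25)·(-3) + (-0.25)·(-1) + (-0.25)·(2) + (1.75)·(2)) / 3 = 7/3 = 2.3333
  S[Y,Y] = ((-3)·(-3) + (-1)·(-1) + (2)·(2) + (2)·(2)) / 3 = 18/3 = 6
  S = [[1.5833, 2.3333],
 [2.3333, 6]].

Step 3 — invert S. det(S) = 1.5833·6 - (2.3333)² = 4.0556.
  S^{-1} = (1/det) · [[d, -b], [-b, a]] = [[1.4795, -0.5753],
 [-0.5753, 0.3904]].

Step 4 — quadratic form (x̄ - mu_0)^T · S^{-1} · (x̄ - mu_0):
  S^{-1} · (x̄ - mu_0) = (-7.274, 3.3288),
  (x̄ - mu_0)^T · [...] = (-3.75)·(-7.274) + (3)·(3.3288) = 37.2637.

Step 5 — scale by n: T² = 4 · 37.2637 = 149.0548.

T² ≈ 149.0548


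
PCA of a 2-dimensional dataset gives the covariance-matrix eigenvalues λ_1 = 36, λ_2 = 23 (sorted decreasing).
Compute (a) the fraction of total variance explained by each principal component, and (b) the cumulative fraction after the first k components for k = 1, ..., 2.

Step 1 — total variance = trace(Sigma) = Σ λ_i = 36 + 23 = 59.

Step 2 — fraction explained by component i = λ_i / Σ λ:
  PC1: 36/59 = 0.6102
  PC2: 23/59 = 0.3898

Step 3 — cumulative fraction after k components = (λ_1 + ... + λ_k) / Σ λ:
  k = 1: 36/59 = 0.6102
  k = 2: (36 + 23)/59 = 59/59 = 1

Summary (fraction, with percent):

explained: PC1 0.6102 (61.02%), PC2 0.3898 (38.98%);  cumulative: 0.6102, 1


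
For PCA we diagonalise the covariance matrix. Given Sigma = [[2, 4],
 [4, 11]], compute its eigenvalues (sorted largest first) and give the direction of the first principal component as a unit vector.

Step 1 — characteristic polynomial of 2×2 Sigma:
  det(Sigma - λI) = λ² - trace · λ + det = 0.
  trace = 2 + 11 = 13, det = 2·11 - (4)² = 6.
Step 2 — discriminant:
  Δ = trace² - 4·det = 169 - 24 = 145.
Step 3 — eigenvalues:
  λ = (trace ± √Δ)/2 = (13 ± 12.0416)/2,
  λ_1 = 12.5208,  λ_2 = 0.4792.

Step 4 — unit eigenvector for λ_1: solve (Sigma - λ_1 I)v = 0. First row:
  (2 - 12.5208)·v_x + (4)·v_y = 0, i.e. (-10.5208)·v_x + (4)·v_y = 0,
  so v ∝ (b, λ_1 - a) = (4, 10.5208) = u.
  ||u|| = √((4)² + (10.5208)²) = √(126.6872) ≈ 11.2555,
  v_1 = u/||u|| ≈ (0.3554, 0.9347) (||v_1|| = 1).

λ_1 = 12.5208,  λ_2 = 0.4792;  v_1 ≈ (0.3554, 0.9347)


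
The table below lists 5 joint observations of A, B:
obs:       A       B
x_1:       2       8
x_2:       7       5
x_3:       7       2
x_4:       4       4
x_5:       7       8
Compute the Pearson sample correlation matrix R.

Step 1 — column means:
  mean(A) = (2 + 7 + 7 + 4 + 7) / 5 = 27/5 = 5.4
  mean(B) = (8 + 5 + 2 + 4 + 8) / 5 = 27/5 = 5.4

Step 2 — sample variances and covariances s[i,j] = (1/(n-1)) · Σ_k (x_{k,i} - mean_i) · (x_{k,j} - mean_j), with n-1 = 4:
  s[A,A] = ((-3.4)·(-3.4) + (1.6)·(1.6) + (1.6)·(1.6) + (-1.4)·(-1.4) + (1.6)·(1.6)) / 4 = 21.2/4 = 5.3
  s[A,B] = ((-3.4)·(2.6) + (1.6)·(-0.4) + (1.6)·(-3.4) + (-1.4)·(-1.4) + (1.6)·(2.6)) / 4 = -8.8/4 = -2.2
  s[B,B] = ((2.6)·(2.6) + (-0.4)·(-0.4) + (-3.4)·(-3.4) + (-1.4)·(-1.4) + (2.6)·(2.6)) / 4 = 27.2/4 = 6.8
  Sample standard deviations s_i = √(s[i,i]):
  s(A) = √(5.3) = 2.3022
  s(B) = √(6.8) = 2.6077

Step 3 — r_{ij} = s_{ij} / (s_i · s_j):
  r[A,A] = 1 (diagonal).
  r[A,B] = -2.2 / (2.3022 · 2.6077) = -2.2 / 6.0033 = -0.3665
  r[B,B] = 1 (diagonal).

R is symmetric with unit diagonal. Assembling:

R = [[1, -0.3665],
 [-0.3665, 1]]


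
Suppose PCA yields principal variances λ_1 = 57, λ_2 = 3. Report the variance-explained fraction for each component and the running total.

Step 1 — total variance = trace(Sigma) = Σ λ_i = 57 + 3 = 60.

Step 2 — fraction explained by component i = λ_i / Σ λ:
  PC1: 57/60 = 0.95
  PC2: 3/60 = 0.05

Step 3 — cumulative fraction after k components = (λ_1 + ... + λ_k) / Σ λ:
  k = 1: 57/60 = 0.95
  k = 2: (57 + 3)/60 = 60/60 = 1

Summary (fraction, with percent):

explained: PC1 0.95 (95%), PC2 0.05 (5%);  cumulative: 0.95, 1


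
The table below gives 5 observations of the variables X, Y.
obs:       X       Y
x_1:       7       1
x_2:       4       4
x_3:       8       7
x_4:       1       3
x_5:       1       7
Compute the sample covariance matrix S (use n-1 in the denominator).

Step 1 — column means:
  mean(X) = (7 + 4 + 8 + 1 + 1) / 5 = 21/5 = 4.2
  mean(Y) = (1 + 4 + 7 + 3 + 7) / 5 = 22/5 = 4.4

Step 2 — sample covariance S[i,j] = (1/(n-1)) · Σ_k (x_{k,i} - mean_i) · (x_{k,j} - mean_j), with n-1 = 4.
  S[X,X] = ((2.8)·(2.8) + (-0.2)·(-0.2) + (3.8)·(3.8) + (-3.2)·(-3.2) + (-3.2)·(-3.2)) / 4 = 42.8/4 = 10.7
  S[X,Y] = ((2.8)·(-3.4) + (-0.2)·(-0.4) + (3.8)·(2.6) + (-3.2)·(-1.4) + (-3.2)·(2.6)) / 4 = -3.4/4 = -0.85
  S[Y,Y] = ((-3.4)·(-3.4) + (-0.4)·(-0.4) + (2.6)·(2.6) + (-1.4)·(-1.4) + (2.6)·(2.6)) / 4 = 27.2/4 = 6.8

S is symmetric (S[j,i] = S[i,j]). Assembling:

S = [[10.7, -0.85],
 [-0.85, 6.8]]


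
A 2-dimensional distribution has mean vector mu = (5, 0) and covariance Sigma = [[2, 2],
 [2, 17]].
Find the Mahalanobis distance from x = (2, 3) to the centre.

Step 1 — centre the observation: (x - mu) = (-3, 3).

Step 2 — invert Sigma. det(Sigma) = 2·17 - (2)² = 30.
  Sigma^{-1} = (1/det) · [[d, -b], [-b, a]] = [[0.5667, -0.0667],
 [-0.0667, 0.0667]].

Step 3 — form the quadratic (x - mu)^T · Sigma^{-1} · (x - mu):
  Sigma^{-1} · (x - mu) = (-1.9, 0.4).
  (x - mu)^T · [Sigma^{-1} · (x - mu)] = (-3)·(-1.9) + (3)·(0.4) = 6.9.

Step 4 — take square root: d = √(6.9) ≈ 2.6268.

d(x, mu) = √(6.9) ≈ 2.6268


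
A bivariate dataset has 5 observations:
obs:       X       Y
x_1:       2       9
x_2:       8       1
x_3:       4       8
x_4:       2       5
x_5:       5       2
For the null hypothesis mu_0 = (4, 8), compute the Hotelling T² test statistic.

Step 1 — sample mean vector:
  mean(X) = (2 + 8 + 4 + 2 + 5) / 5 = 21/5 = 4.2
  mean(Y) = (9 + 1 + 8 + 5 + 2) / 5 = 25/5 = 5
  x̄ = (4.2, 5),  deviation x̄ - mu_0 = (4.2, 5) - (4, 8) = (0.2, -3).

Step 2 — sample covariance matrix, S[i,j] = (1/(n-1)) · Σ_k (x_{k,i} - mean_i) · (x_{k,j} - mean_j), divisor n-1 = 4:
  S[X,X] = ((-2.2)·(-2.2) + (3.8)·(3.8) + (-0.2)·(-0.2) + (-2.2)·(-2.2) + (0.8)·(0.8)) / 4 = 24.8/4 = 6.2
  S[X,Y] = ((-2.2)·(4) + (3.8)·(-4) + (-0.2)·(3) + (-2.2)·(0) + (0.8)·(-3)) / 4 = -27/4 = -6.75
  S[Y,Y] = ((4)·(4) + (-4)·(-4) + (3)·(3) + (0)·(0) + (-3)·(-3)) / 4 = 50/4 = 12.5
  S = [[6.2, -6.75],
 [-6.75, 12.5]].

Step 3 — invert S. det(S) = 6.2·12.5 - (-6.75)² = 31.9375.
  S^{-1} = (1/det) · [[d, -b], [-b, a]] = [[0.3914, 0.2114],
 [0.2114, 0.1941]].

Step 4 — quadratic form (x̄ - mu_0)^T · S^{-1} · (x̄ - mu_0):
  S^{-1} · (x̄ - mu_0) = (-0.5558, -0.5401),
  (x̄ - mu_0)^T · [...] = (0.2)·(-0.5558) + (-3)·(-0.5401) = 1.5092.

Step 5 — scale by n: T² = 5 · 1.5092 = 7.546.

T² ≈ 7.546


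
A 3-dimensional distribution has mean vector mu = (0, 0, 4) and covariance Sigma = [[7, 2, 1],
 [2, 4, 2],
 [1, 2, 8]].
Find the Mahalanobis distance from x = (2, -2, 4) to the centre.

Step 1 — centre the observation: (x - mu) = (2, -2, 0).

Step 2 — invert Sigma (cofactor / det for 3×3, or solve directly):
  Sigma^{-1} = [[0.1667, -0.0833, 0],
 [-0.0833, 0.3274, -0.0714],
 [0, -0.0714, 0.1429]].

Step 3 — form the quadratic (x - mu)^T · Sigma^{-1} · (x - mu):
  Sigma^{-1} · (x - mu) = (0.5, -0.8214, 0.1429).
  (x - mu)^T · [Sigma^{-1} · (x - mu)] = (2)·(0.5) + (-2)·(-0.8214) + (0)·(0.1429) = 2.6429.

Step 4 — take square root: d = √(2.6429) ≈ 1.6257.

d(x, mu) = √(2.6429) ≈ 1.6257


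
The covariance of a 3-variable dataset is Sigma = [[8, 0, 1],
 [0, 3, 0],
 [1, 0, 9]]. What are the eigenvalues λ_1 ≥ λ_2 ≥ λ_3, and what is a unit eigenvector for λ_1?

Step 1 — characteristic polynomial p(λ) = det(λI - Sigma) = λ³ - tr·λ² + c_1·λ - det, where tr = trace, c_1 = sum of the principal 2×2 minors, det = det(Sigma):
  tr = 8 + 3 + 9 = 20,
  c_1 = (8·3 - (0)²) + (8·9 - (1)²) + (3·9 - (0)²) = 24 + 71 + 27 = 122,
  det = 8·(3·9 - (0)²) - (0)·((0)·9 - (0)·(1)) + (1)·((0)·(0) - 3·(1)) = 8·(27) - (0)·(0) + (1)·(-3) = 213.
  So p(λ) = λ³ - 20λ² + 122λ - 213.
Step 2 — look for an integer root (rational root theorem: any rational root is an integer divisor of 213). Testing λ = 3:
  p(3) = 27 - 180 + 366 - 213 = 0  ✓
  Dividing out (λ - 3): p(λ) = (λ - 3)(λ² - 17λ + 71).
Step 3 — remaining eigenvalues from the quadratic λ² - 17λ + 71 = 0:
  Δ = 17² - 4·71 = 289 - 284 = 5,  λ = (17 ± √5)/2 = (17 ± 2.2361)/2 ≈ 9.618 or 7.382.
  Sorted: λ_1 = 9.618,  λ_2 = 7.382,  λ_3 = 3  (check: sum = 20 = tr ✓).

Step 4 — unit eigenvector for λ_1 ≈ 9.618: v spans the null space of (Sigma - λ_1 I), whose rows are
  r_1 = (-1.618, 0, 1),  r_2 = (0, -6.618, 0),  r_3 = (1, 0, -0.618).
  v is orthogonal to every row, so take v ∝ r_1 × r_2 = ((0)·(0) - (1)·(-6.618), (1)·(0) - (-1.618)·(0), (-1.618)·(-6.618) - (0)·(0)) ≈ (6.618, 0, 10.7082).
  Let u = (6.618, 0, 10.7082).
  ||u|| = √((6.618)² + (0)² + (10.7082)²) = √(158.464) ≈ 12.5882,  v_1 = u/||u|| ≈ (0.5257, 0, 0.8507) (||v_1|| = 1).

λ_1 = 9.618,  λ_2 = 7.382,  λ_3 = 3;  v_1 ≈ (0.5257, 0, 0.8507)


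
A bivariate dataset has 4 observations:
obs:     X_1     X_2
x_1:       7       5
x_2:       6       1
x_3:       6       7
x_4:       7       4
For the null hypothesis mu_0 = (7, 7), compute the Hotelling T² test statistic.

Step 1 — sample mean vector:
  mean(X_1) = (7 + 6 + 6 + 7) / 4 = 26/4 = 6.5
  mean(X_2) = (5 + 1 + 7 + 4) / 4 = 17/4 = 4.25
  x̄ = (6.5, 4.25),  deviation x̄ - mu_0 = (6.5, 4.25) - (7, 7) = (-0.5, -2.75).

Step 2 — sample covariance matrix, S[i,j] = (1/(n-1)) · Σ_k (x_{k,i} - mean_i) · (x_{k,j} - mean_j), divisor n-1 = 3:
  S[X_1,X_1] = ((0.5)·(0.5) + (-0.5)·(-0.5) + (-0.5)·(-0.5) + (0.5)·(0.5)) / 3 = 1/3 = 0.3333
  S[X_1,X_2] = ((0.5)·(0.75) + (-0.5)·(-3.25) + (-0.5)·(2.75) + (0.5)·(-0.25)) / 3 = 0.5/3 = 0.1667
  S[X_2,X_2] = ((0.75)·(0.75) + (-3.25)·(-3.25) + (2.75)·(2.75) + (-0.25)·(-0.25)) / 3 = 18.75/3 = 6.25
  S = [[0.3333, 0.1667],
 [0.1667, 6.25]].

Step 3 — invert S. det(S) = 0.3333·6.25 - (0.1667)² = 2.0556.
  S^{-1} = (1/det) · [[d, -b], [-b, a]] = [[3.0405, -0.0811],
 [-0.0811, 0.1622]].

Step 4 — quadratic form (x̄ - mu_0)^T · S^{-1} · (x̄ - mu_0):
  S^{-1} · (x̄ - mu_0) = (-1.2973, -0.4054),
  (x̄ - mu_0)^T · [...] = (-0.5)·(-1.2973) + (-2.75)·(-0.4054) = 1.7635.

Step 5 — scale by n: T² = 4 · 1.7635 = 7.0541.

T² ≈ 7.0541


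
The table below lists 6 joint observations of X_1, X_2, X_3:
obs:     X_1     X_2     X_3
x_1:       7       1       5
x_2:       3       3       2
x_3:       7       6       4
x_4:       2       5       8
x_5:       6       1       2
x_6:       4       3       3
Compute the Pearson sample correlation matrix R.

Step 1 — column means:
  mean(X_1) = (7 + 3 + 7 + 2 + 6 + 4) / 6 = 29/6 = 4.8333
  mean(X_2) = (1 + 3 + 6 + 5 + 1 + 3) / 6 = 19/6 = 3.1667
  mean(X_3) = (5 + 2 + 4 + 8 + 2 + 3) / 6 = 24/6 = 4

Step 2 — sample variances and covariances s[i,j] = (1/(n-1)) · Σ_k (x_{k,i} - mean_i) · (x_{k,j} - mean_j), with n-1 = 5:
  s[X_1,X_1] = ((2.1667)·(2.1667) + (-1.8333)·(-1.8333) + (2.1667)·(2.1667) + (-2.8333)·(-2.8333) + (1.1667)·(1.1667) + (-0.8333)·(-0.8333)) / 5 = 22.8333/5 = 4.5667
  s[X_1,X_2] = ((2.1667)·(-2.1667) + (-1.8333)·(-0.1667) + (2.1667)·(2.8333) + (-2.8333)·(1.8333) + (1.1667)·(-2.1667) + (-0.8333)·(-0.1667)) / 5 = -5.8333/5 = -1.1667
  s[X_1,X_3] = ((2.1667)·(1) + (-1.8333)·(-2) + (2.1667)·(0) + (-2.8333)·(4) + (1.1667)·(-2) + (-0.8333)·(-1)) / 5 = -7/5 = -1.4
  s[X_2,X_2] = ((-2.1667)·(-2.1667) + (-0.1667)·(-0.1667) + (2.8333)·(2.8333) + (1.8333)·(1.8333) + (-2.1667)·(-2.1667) + (-0.1667)·(-0.1667)) / 5 = 20.8333/5 = 4.1667
  s[X_2,X_3] = ((-2.1667)·(1) + (-0.1667)·(-2) + (2.8333)·(0) + (1.8333)·(4) + (-2.1667)·(-2) + (-0.1667)·(-1)) / 5 = 10/5 = 2
  s[X_3,X_3] = ((1)·(1) + (-2)·(-2) + (0)·(0) + (4)·(4) + (-2)·(-2) + (-1)·(-1)) / 5 = 26/5 = 5.2
  Sample standard deviations s_i = √(s[i,i]):
  s(X_1) = √(4.5667) = 2.137
  s(X_2) = √(4.1667) = 2.0412
  s(X_3) = √(5.2) = 2.2804

Step 3 — r_{ij} = s_{ij} / (s_i · s_j):
  r[X_1,X_1] = 1 (diagonal).
  r[X_1,X_2] = -1.1667 / (2.137 · 2.0412) = -1.1667 / 4.3621 = -0.2675
  r[X_1,X_3] = -1.4 / (2.137 · 2.2804) = -1.4 / 4.8731 = -0.2873
  r[X_2,X_2] = 1 (diagonal).
  r[X_2,X_3] = 2 / (2.0412 · 2.2804) = 2 / 4.6547 = 0.4297
  r[X_3,X_3] = 1 (diagonal).

R is symmetric with unit diagonal. Assembling:

R = [[1, -0.2675, -0.2873],
 [-0.2675, 1, 0.4297],
 [-0.2873, 0.4297, 1]]


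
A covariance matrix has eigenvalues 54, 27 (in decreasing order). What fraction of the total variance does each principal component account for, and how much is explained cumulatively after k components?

Step 1 — total variance = trace(Sigma) = Σ λ_i = 54 + 27 = 81.

Step 2 — fraction explained by component i = λ_i / Σ λ:
  PC1: 54/81 = 0.6667
  PC2: 27/81 = 0.3333

Step 3 — cumulative fraction after k components = (λ_1 + ... + λ_k) / Σ λ:
  k = 1: 54/81 = 0.6667
  k = 2: (54 + 27)/81 = 81/81 = 1

Summary (fraction, with percent):

explained: PC1 0.6667 (66.67%), PC2 0.3333 (33.33%);  cumulative: 0.6667, 1


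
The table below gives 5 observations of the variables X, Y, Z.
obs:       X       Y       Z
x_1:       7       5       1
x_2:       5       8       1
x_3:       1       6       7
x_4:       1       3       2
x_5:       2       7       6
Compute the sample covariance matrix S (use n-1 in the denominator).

Step 1 — column means:
  mean(X) = (7 + 5 + 1 + 1 + 2) / 5 = 16/5 = 3.2
  mean(Y) = (5 + 8 + 6 + 3 + 7) / 5 = 29/5 = 5.8
  mean(Z) = (1 + 1 + 7 + 2 + 6) / 5 = 17/5 = 3.4

Step 2 — sample covariance S[i,j] = (1/(n-1)) · Σ_k (x_{k,i} - mean_i) · (x_{k,j} - mean_j), with n-1 = 4.
  S[X,X] = ((3.8)·(3.8) + (1.8)·(1.8) + (-2.2)·(-2.2) + (-2.2)·(-2.2) + (-1.2)·(-1.2)) / 4 = 28.8/4 = 7.2
  S[X,Y] = ((3.8)·(-0.8) + (1.8)·(2.2) + (-2.2)·(0.2) + (-2.2)·(-2.8) + (-1.2)·(1.2)) / 4 = 5.2/4 = 1.3
  S[X,Z] = ((3.8)·(-2.4) + (1.8)·(-2.4) + (-2.2)·(3.6) + (-2.2)·(-1.4) + (-1.2)·(2.6)) / 4 = -21.4/4 = -5.35
  S[Y,Y] = ((-0.8)·(-0.8) + (2.2)·(2.2) + (0.2)·(0.2) + (-2.8)·(-2.8) + (1.2)·(1.2)) / 4 = 14.8/4 = 3.7
  S[Y,Z] = ((-0.8)·(-2.4) + (2.2)·(-2.4) + (0.2)·(3.6) + (-2.8)·(-1.4) + (1.2)·(2.6)) / 4 = 4.4/4 = 1.1
  S[Z,Z] = ((-2.4)·(-2.4) + (-2.4)·(-2.4) + (3.6)·(3.6) + (-1.4)·(-1.4) + (2.6)·(2.6)) / 4 = 33.2/4 = 8.3

S is symmetric (S[j,i] = S[i,j]). Assembling:

S = [[7.2, 1.3, -5.35],
 [1.3, 3.7, 1.1],
 [-5.35, 1.1, 8.3]]


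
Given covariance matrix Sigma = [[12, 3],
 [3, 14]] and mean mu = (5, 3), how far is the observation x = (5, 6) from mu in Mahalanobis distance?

Step 1 — centre the observation: (x - mu) = (0, 3).

Step 2 — invert Sigma. det(Sigma) = 12·14 - (3)² = 159.
  Sigma^{-1} = (1/det) · [[d, -b], [-b, a]] = [[0.0881, -0.0189],
 [-0.0189, 0.0755]].

Step 3 — form the quadratic (x - mu)^T · Sigma^{-1} · (x - mu):
  Sigma^{-1} · (x - mu) = (-0.0566, 0.2264).
  (x - mu)^T · [Sigma^{-1} · (x - mu)] = (0)·(-0.0566) + (3)·(0.2264) = 0.6792.

Step 4 — take square root: d = √(0.6792) ≈ 0.8242.

d(x, mu) = √(0.6792) ≈ 0.8242


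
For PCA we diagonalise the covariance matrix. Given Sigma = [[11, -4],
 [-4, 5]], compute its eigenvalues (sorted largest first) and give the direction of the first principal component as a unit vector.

Step 1 — characteristic polynomial of 2×2 Sigma:
  det(Sigma - λI) = λ² - trace · λ + det = 0.
  trace = 11 + 5 = 16, det = 11·5 - (-4)² = 39.
Step 2 — discriminant:
  Δ = trace² - 4·det = 256 - 156 = 100.
Step 3 — eigenvalues:
  λ = (trace ± √Δ)/2 = (16 ± 10)/2,
  λ_1 = 13,  λ_2 = 3.

Step 4 — unit eigenvector for λ_1: solve (Sigma - λ_1 I)v = 0. First row:
  (11 - 13)·v_x + (-4)·v_y = 0, i.e. (-2)·v_x + (-4)·v_y = 0,
  so v ∝ (b, λ_1 - a) = (-4, 2); multiply by -1 so the first entry is positive: u = (4, -2).
  ||u|| = √((4)² + (-2)²) = √(20) ≈ 4.4721,
  v_1 = u/||u|| ≈ (0.8944, -0.4472) (||v_1|| = 1).

λ_1 = 13,  λ_2 = 3;  v_1 ≈ (0.8944, -0.4472)


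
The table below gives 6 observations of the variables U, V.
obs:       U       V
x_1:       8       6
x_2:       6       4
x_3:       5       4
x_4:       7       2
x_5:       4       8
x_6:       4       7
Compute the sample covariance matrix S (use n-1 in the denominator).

Step 1 — column means:
  mean(U) = (8 + 6 + 5 + 7 + 4 + 4) / 6 = 34/6 = 5.6667
  mean(V) = (6 + 4 + 4 + 2 + 8 + 7) / 6 = 31/6 = 5.1667

Step 2 — sample covariance S[i,j] = (1/(n-1)) · Σ_k (x_{k,i} - mean_i) · (x_{k,j} - mean_j), with n-1 = 5.
  S[U,U] = ((2.3333)·(2.3333) + (0.3333)·(0.3333) + (-0.6667)·(-0.6667) + (1.3333)·(1.3333) + (-1.6667)·(-1.6667) + (-1.6667)·(-1.6667)) / 5 = 13.3333/5 = 2.6667
  S[U,V] = ((2.3333)·(0.8333) + (0.3333)·(-1.1667) + (-0.6667)·(-1.1667) + (1.3333)·(-3.1667) + (-1.6667)·(2.8333) + (-1.6667)·(1.8333)) / 5 = -9.6667/5 = -1.9333
  S[V,V] = ((0.8333)·(0.8333) + (-1.1667)·(-1.1667) + (-1.1667)·(-1.1667) + (-3.1667)·(-3.1667) + (2.8333)·(2.8333) + (1.8333)·(1.8333)) / 5 = 24.8333/5 = 4.9667

S is symmetric (S[j,i] = S[i,j]). Assembling:

S = [[2.6667, -1.9333],
 [-1.9333, 4.9667]]


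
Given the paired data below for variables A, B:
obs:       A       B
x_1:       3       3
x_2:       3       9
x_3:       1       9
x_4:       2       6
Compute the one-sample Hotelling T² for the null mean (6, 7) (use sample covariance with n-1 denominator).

Step 1 — sample mean vector:
  mean(A) = (3 + 3 + 1 + 2) / 4 = 9/4 = 2.25
  mean(B) = (3 + 9 + 9 + 6) / 4 = 27/4 = 6.75
  x̄ = (2.25, 6.75),  deviation x̄ - mu_0 = (2.25, 6.75) - (6, 7) = (-3.75, -0.25).

Step 2 — sample covariance matrix, S[i,j] = (1/(n-1)) · Σ_k (x_{k,i} - mean_i) · (x_{k,j} - mean_j), divisor n-1 = 3:
  S[A,A] = ((0.75)·(0.75) + (0.75)·(0.75) + (-1.25)·(-1.25) + (-0.25)·(-0.25)) / 3 = 2.75/3 = 0.9167
  S[A,B] = ((0.75)·(-3.75) + (0.75)·(2.25) + (-1.25)·(2.25) + (-0.25)·(-0.75)) / 3 = -3.75/3 = -1.25
  S[B,B] = ((-3.75)·(-3.75) + (2.25)·(2.25) + (2.25)·(2.25) + (-0.75)·(-0.75)) / 3 = 24.75/3 = 8.25
  S = [[0.9167, -1.25],
 [-1.25, 8.25]].

Step 3 — invert S. det(S) = 0.9167·8.25 - (-1.25)² = 6.
  S^{-1} = (1/det) · [[d, -b], [-b, a]] = [[1.375, 0.2083],
 [0.2083, 0.1528]].

Step 4 — quadratic form (x̄ - mu_0)^T · S^{-1} · (x̄ - mu_0):
  S^{-1} · (x̄ - mu_0) = (-5.2083, -0.8194),
  (x̄ - mu_0)^T · [...] = (-3.75)·(-5.2083) + (-0.25)·(-0.8194) = 19.7361.

Step 5 — scale by n: T² = 4 · 19.7361 = 78.9444.

T² ≈ 78.9444


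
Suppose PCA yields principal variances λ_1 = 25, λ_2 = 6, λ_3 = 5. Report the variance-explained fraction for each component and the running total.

Step 1 — total variance = trace(Sigma) = Σ λ_i = 25 + 6 + 5 = 36.

Step 2 — fraction explained by component i = λ_i / Σ λ:
  PC1: 25/36 = 0.6944
  PC2: 6/36 = 0.1667
  PC3: 5/36 = 0.1389

Step 3 — cumulative fraction after k components = (λ_1 + ... + λ_k) / Σ λ:
  k = 1: 25/36 = 0.6944
  k = 2: (25 + 6)/36 = 31/36 = 0.8611
  k = 3: (25 + 6 + 5)/36 = 36/36 = 1

Summary (fraction, with percent):

explained: PC1 0.6944 (69.44%), PC2 0.1667 (16.67%), PC3 0.1389 (13.89%);  cumulative: 0.6944, 0.8611, 1


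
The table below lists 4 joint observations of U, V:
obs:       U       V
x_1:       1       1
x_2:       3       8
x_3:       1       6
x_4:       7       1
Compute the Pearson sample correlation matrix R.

Step 1 — column means:
  mean(U) = (1 + 3 + 1 + 7) / 4 = 12/4 = 3
  mean(V) = (1 + 8 + 6 + 1) / 4 = 16/4 = 4

Step 2 — sample variances and covariances s[i,j] = (1/(n-1)) · Σ_k (x_{k,i} - mean_i) · (x_{k,j} - mean_j), with n-1 = 3:
  s[U,U] = ((-2)·(-2) + (0)·(0) + (-2)·(-2) + (4)·(4)) / 3 = 24/3 = 8
  s[U,V] = ((-2)·(-3) + (0)·(4) + (-2)·(2) + (4)·(-3)) / 3 = -10/3 = -3.3333
  s[V,V] = ((-3)·(-3) + (4)·(4) + (2)·(2) + (-3)·(-3)) / 3 = 38/3 = 12.6667
  Sample standard deviations s_i = √(s[i,i]):
  s(U) = √(8) = 2.8284
  s(V) = √(12.6667) = 3.559

Step 3 — r_{ij} = s_{ij} / (s_i · s_j):
  r[U,U] = 1 (diagonal).
  r[U,V] = -3.3333 / (2.8284 · 3.559) = -3.3333 / 10.0664 = -0.3311
  r[V,V] = 1 (diagonal).

R is symmetric with unit diagonal. Assembling:

R = [[1, -0.3311],
 [-0.3311, 1]]


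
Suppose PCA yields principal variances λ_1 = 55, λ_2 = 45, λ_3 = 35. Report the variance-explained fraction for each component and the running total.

Step 1 — total variance = trace(Sigma) = Σ λ_i = 55 + 45 + 35 = 135.

Step 2 — fraction explained by component i = λ_i / Σ λ:
  PC1: 55/135 = 0.4074
  PC2: 45/135 = 0.3333
  PC3: 35/135 = 0.2593

Step 3 — cumulative fraction after k components = (λ_1 + ... + λ_k) / Σ λ:
  k = 1: 55/135 = 0.4074
  k = 2: (55 + 45)/135 = 100/135 = 0.7407
  k = 3: (55 + 45 + 35)/135 = 135/135 = 1

Summary (fraction, with percent):

explained: PC1 0.4074 (40.74%), PC2 0.3333 (33.33%), PC3 0.2593 (25.93%);  cumulative: 0.4074, 0.7407, 1


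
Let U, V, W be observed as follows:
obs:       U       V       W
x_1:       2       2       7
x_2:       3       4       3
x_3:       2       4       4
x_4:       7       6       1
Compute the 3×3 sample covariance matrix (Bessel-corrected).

Step 1 — column means:
  mean(U) = (2 + 3 + 2 + 7) / 4 = 14/4 = 3.5
  mean(V) = (2 + 4 + 4 + 6) / 4 = 16/4 = 4
  mean(W) = (7 + 3 + 4 + 1) / 4 = 15/4 = 3.75

Step 2 — sample covariance S[i,j] = (1/(n-1)) · Σ_k (x_{k,i} - mean_i) · (x_{k,j} - mean_j), with n-1 = 3.
  S[U,U] = ((-1.5)·(-1.5) + (-0.5)·(-0.5) + (-1.5)·(-1.5) + (3.5)·(3.5)) / 3 = 17/3 = 5.6667
  S[U,V] = ((-1.5)·(-2) + (-0.5)·(0) + (-1.5)·(0) + (3.5)·(2)) / 3 = 10/3 = 3.3333
  S[U,W] = ((-1.5)·(3.25) + (-0.5)·(-0.75) + (-1.5)·(0.25) + (3.5)·(-2.75)) / 3 = -14.5/3 = -4.8333
  S[V,V] = ((-2)·(-2) + (0)·(0) + (0)·(0) + (2)·(2)) / 3 = 8/3 = 2.6667
  S[V,W] = ((-2)·(3.25) + (0)·(-0.75) + (0)·(0.25) + (2)·(-2.75)) / 3 = -12/3 = -4
  S[W,W] = ((3.25)·(3.25) + (-0.75)·(-0.75) + (0.25)·(0.25) + (-2.75)·(-2.75)) / 3 = 18.75/3 = 6.25

S is symmetric (S[j,i] = S[i,j]). Assembling:

S = [[5.6667, 3.3333, -4.8333],
 [3.3333, 2.6667, -4],
 [-4.8333, -4, 6.25]]


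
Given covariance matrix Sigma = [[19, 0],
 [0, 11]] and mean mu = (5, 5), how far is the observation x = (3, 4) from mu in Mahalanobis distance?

Step 1 — centre the observation: (x - mu) = (-2, -1).

Step 2 — invert Sigma. det(Sigma) = 19·11 - (0)² = 209.
  Sigma^{-1} = (1/det) · [[d, -b], [-b, a]] = [[0.0526, 0],
 [0, 0.0909]].

Step 3 — form the quadratic (x - mu)^T · Sigma^{-1} · (x - mu):
  Sigma^{-1} · (x - mu) = (-0.1053, -0.0909).
  (x - mu)^T · [Sigma^{-1} · (x - mu)] = (-2)·(-0.1053) + (-1)·(-0.0909) = 0.3014.

Step 4 — take square root: d = √(0.3014) ≈ 0.549.

d(x, mu) = √(0.3014) ≈ 0.549


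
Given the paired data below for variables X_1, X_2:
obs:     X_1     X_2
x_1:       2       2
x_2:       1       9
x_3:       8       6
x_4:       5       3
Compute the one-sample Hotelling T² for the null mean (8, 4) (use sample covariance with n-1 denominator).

Step 1 — sample mean vector:
  mean(X_1) = (2 + 1 + 8 + 5) / 4 = 16/4 = 4
  mean(X_2) = (2 + 9 + 6 + 3) / 4 = 20/4 = 5
  x̄ = (4, 5),  deviation x̄ - mu_0 = (4, 5) - (8, 4) = (-4, 1).

Step 2 — sample covariance matrix, S[i,j] = (1/(n-1)) · Σ_k (x_{k,i} - mean_i) · (x_{k,j} - mean_j), divisor n-1 = 3:
  S[X_1,X_1] = ((-2)·(-2) + (-3)·(-3) + (4)·(4) + (1)·(1)) / 3 = 30/3 = 10
  S[X_1,X_2] = ((-2)·(-3) + (-3)·(4) + (4)·(1) + (1)·(-2)) / 3 = -4/3 = -1.3333
  S[X_2,X_2] = ((-3)·(-3) + (4)·(4) + (1)·(1) + (-2)·(-2)) / 3 = 30/3 = 10
  S = [[10, -1.3333],
 [-1.3333, 10]].

Step 3 — invert S. det(S) = 10·10 - (-1.3333)² = 98.2222.
  S^{-1} = (1/det) · [[d, -b], [-b, a]] = [[0.1018, 0.0136],
 [0.0136, 0.1018]].

Step 4 — quadratic form (x̄ - mu_0)^T · S^{-1} · (x̄ - mu_0):
  S^{-1} · (x̄ - mu_0) = (-0.3937, 0.0475),
  (x̄ - mu_0)^T · [...] = (-4)·(-0.3937) + (1)·(0.0475) = 1.6222.

Step 5 — scale by n: T² = 4 · 1.6222 = 6.4887.

T² ≈ 6.4887


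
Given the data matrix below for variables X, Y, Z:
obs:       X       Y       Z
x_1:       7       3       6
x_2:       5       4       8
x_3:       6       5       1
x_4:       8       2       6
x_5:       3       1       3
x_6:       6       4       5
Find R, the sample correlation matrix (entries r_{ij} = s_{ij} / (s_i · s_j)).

Step 1 — column means:
  mean(X) = (7 + 5 + 6 + 8 + 3 + 6) / 6 = 35/6 = 5.8333
  mean(Y) = (3 + 4 + 5 + 2 + 1 + 4) / 6 = 19/6 = 3.1667
  mean(Z) = (6 + 8 + 1 + 6 + 3 + 5) / 6 = 29/6 = 4.8333

Step 2 — sample variances and covariances s[i,j] = (1/(n-1)) · Σ_k (x_{k,i} - mean_i) · (x_{k,j} - mean_j), with n-1 = 5:
  s[X,X] = ((1.1667)·(1.1667) + (-0.8333)·(-0.8333) + (0.1667)·(0.1667) + (2.1667)·(2.1667) + (-2.8333)·(-2.8333) + (0.1667)·(0.1667)) / 5 = 14.8333/5 = 2.9667
  s[X,Y] = ((1.1667)·(-0.1667) + (-0.8333)·(0.8333) + (0.1667)·(1.8333) + (2.1667)·(-1.1667) + (-2.8333)·(-2.1667) + (0.1667)·(0.8333)) / 5 = 3.1667/5 = 0.6333
  s[X,Z] = ((1.1667)·(1.1667) + (-0.8333)·(3.1667) + (0.1667)·(-3.8333) + (2.1667)·(1.1667) + (-2.8333)·(-1.8333) + (0.1667)·(0.1667)) / 5 = 5.8333/5 = 1.1667
  s[Y,Y] = ((-0.1667)·(-0.1667) + (0.8333)·(0.8333) + (1.8333)·(1.8333) + (-1.1667)·(-1.1667) + (-2.1667)·(-2.1667) + (0.8333)·(0.8333)) / 5 = 10.8333/5 = 2.1667
  s[Y,Z] = ((-0.1667)·(1.1667) + (0.8333)·(3.1667) + (1.8333)·(-3.8333) + (-1.1667)·(1.1667) + (-2.1667)·(-1.8333) + (0.8333)·(0.1667)) / 5 = -1.8333/5 = -0.3667
  s[Z,Z] = ((1.1667)·(1.1667) + (3.1667)·(3.1667) + (-3.8333)·(-3.8333) + (1.1667)·(1.1667) + (-1.8333)·(-1.8333) + (0.1667)·(0.1667)) / 5 = 30.8333/5 = 6.1667
  Sample standard deviations s_i = √(s[i,i]):
  s(X) = √(2.9667) = 1.7224
  s(Y) = √(2.1667) = 1.472
  s(Z) = √(6.1667) = 2.4833

Step 3 — r_{ij} = s_{ij} / (s_i · s_j):
  r[X,X] = 1 (diagonal).
  r[X,Y] = 0.6333 / (1.7224 · 1.472) = 0.6333 / 2.5353 = 0.2498
  r[X,Z] = 1.1667 / (1.7224 · 2.4833) = 1.1667 / 4.2772 = 0.2728
  r[Y,Y] = 1 (diagonal).
  r[Y,Z] = -0.3667 / (1.472 · 2.4833) = -0.3667 / 3.6553 = -0.1003
  r[Z,Z] = 1 (diagonal).

R is symmetric with unit diagonal. Assembling:

R = [[1, 0.2498, 0.2728],
 [0.2498, 1, -0.1003],
 [0.2728, -0.1003, 1]]
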